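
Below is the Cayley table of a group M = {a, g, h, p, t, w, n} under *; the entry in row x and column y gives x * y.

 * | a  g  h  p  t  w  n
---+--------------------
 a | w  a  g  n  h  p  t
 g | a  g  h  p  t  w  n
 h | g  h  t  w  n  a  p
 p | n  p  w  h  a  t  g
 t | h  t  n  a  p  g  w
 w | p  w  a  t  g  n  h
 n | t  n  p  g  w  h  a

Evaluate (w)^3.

w^1 = w
w^2 = w * w = n
w^3 = n * w = h

h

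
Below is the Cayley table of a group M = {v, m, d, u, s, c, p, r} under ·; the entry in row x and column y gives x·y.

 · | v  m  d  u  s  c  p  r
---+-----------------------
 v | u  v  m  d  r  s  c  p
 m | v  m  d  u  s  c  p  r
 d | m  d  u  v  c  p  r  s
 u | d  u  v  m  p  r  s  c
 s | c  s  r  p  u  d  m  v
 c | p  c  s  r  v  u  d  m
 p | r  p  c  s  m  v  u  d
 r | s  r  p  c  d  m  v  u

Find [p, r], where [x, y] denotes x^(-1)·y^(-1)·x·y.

Identity is m; from the table p^(-1) = s and r^(-1) = c.
s·c = d
d·p = r
r·r = u

u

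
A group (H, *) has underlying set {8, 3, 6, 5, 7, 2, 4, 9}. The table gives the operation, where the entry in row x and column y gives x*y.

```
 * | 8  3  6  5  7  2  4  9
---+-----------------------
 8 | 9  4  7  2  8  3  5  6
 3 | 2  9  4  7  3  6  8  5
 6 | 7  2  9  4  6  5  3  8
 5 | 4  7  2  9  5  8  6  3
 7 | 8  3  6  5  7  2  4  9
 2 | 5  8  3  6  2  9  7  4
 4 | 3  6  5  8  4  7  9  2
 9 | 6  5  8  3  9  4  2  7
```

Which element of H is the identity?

The identity e satisfies e*x = x for all x, so its row in the table reproduces the column headers.
Row 7 reads: 8, 3, 6, 5, 7, 2, 4, 9 — exactly the header order. So 7 is the identity.

7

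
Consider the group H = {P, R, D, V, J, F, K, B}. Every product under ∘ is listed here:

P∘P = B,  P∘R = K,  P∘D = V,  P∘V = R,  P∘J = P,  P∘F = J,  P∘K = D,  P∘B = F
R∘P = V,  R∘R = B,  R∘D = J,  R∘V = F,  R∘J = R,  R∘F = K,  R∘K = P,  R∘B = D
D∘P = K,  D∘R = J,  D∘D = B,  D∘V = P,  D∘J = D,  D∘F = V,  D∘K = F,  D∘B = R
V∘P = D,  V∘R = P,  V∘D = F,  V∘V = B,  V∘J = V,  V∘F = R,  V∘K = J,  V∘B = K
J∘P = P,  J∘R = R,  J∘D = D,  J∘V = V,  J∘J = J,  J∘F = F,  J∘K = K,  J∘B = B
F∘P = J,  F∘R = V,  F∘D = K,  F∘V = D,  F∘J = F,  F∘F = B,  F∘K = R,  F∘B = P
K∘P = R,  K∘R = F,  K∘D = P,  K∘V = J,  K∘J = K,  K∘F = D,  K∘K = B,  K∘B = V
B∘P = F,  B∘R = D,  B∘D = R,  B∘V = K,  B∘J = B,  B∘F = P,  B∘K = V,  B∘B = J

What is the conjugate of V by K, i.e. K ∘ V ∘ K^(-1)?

V

The identity is J. In row K, the entry J sits in column V, so K^(-1) = V.
K ∘ V = J
J ∘ V = V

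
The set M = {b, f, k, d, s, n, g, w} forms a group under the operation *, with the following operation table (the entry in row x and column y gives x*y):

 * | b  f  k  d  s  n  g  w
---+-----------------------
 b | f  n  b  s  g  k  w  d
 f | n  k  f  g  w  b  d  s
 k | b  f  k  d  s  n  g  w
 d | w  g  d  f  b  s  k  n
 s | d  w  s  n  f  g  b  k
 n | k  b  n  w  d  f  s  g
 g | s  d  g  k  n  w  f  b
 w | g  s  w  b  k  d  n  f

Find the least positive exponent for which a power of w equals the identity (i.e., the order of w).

4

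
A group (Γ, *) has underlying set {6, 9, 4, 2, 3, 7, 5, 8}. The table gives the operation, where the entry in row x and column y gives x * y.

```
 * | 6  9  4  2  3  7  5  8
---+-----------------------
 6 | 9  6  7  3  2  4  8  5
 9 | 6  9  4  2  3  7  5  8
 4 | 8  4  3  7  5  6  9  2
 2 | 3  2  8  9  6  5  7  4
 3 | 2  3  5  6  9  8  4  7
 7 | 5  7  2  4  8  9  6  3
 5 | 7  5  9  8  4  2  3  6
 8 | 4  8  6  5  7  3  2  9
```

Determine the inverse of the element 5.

First locate the identity: row 9 matches the header, so 9 is the identity.
Scan row 5 for 9: 5 * 4 = 9. Hence 5^(-1) = 4.

4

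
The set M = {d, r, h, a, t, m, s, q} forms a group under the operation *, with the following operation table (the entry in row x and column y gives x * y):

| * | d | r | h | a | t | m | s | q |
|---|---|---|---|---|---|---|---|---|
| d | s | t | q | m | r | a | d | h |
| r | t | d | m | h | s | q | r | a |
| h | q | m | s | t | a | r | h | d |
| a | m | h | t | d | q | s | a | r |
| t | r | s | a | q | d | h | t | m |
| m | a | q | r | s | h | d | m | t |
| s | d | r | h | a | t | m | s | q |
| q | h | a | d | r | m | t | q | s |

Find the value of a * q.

r

Read row a, column q: a * q = r.
(Structurally, M here is isomorphic to Z_2 x Z_4.)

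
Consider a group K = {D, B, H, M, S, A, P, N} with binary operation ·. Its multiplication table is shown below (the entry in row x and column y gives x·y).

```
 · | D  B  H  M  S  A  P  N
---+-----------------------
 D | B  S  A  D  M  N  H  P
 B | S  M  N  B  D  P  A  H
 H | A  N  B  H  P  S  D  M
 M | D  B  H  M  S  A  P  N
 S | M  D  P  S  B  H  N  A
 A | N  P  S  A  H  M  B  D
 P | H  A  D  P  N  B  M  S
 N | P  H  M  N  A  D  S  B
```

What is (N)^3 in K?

N^1 = N
N^2 = N·N = B
N^3 = B·N = H

H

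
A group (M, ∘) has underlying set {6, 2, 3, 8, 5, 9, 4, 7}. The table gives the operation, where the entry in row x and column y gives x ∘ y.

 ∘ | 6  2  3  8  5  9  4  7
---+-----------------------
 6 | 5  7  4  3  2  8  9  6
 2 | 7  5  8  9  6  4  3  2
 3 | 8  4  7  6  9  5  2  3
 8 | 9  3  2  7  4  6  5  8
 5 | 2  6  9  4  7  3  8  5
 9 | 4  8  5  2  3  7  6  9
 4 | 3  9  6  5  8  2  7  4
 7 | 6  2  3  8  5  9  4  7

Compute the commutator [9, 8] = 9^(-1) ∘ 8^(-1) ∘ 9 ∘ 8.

Identity is 7; from the table 9^(-1) = 9 and 8^(-1) = 8.
9 ∘ 8 = 2
2 ∘ 9 = 4
4 ∘ 8 = 5
(Structurally, M here is isomorphic to the dihedral group D_4.)

5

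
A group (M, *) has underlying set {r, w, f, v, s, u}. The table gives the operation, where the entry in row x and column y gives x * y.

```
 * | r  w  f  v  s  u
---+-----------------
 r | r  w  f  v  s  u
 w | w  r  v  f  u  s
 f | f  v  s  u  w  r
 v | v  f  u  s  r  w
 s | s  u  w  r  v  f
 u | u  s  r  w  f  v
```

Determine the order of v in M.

3

The identity element is r (its row matches the header).
v^1 = v
v^2 = v * v = s
v^3 = s * v = r
The first power of v equal to the identity is v^3, so ord(v) = 3.
(Structurally, M here is isomorphic to the cyclic group Z_6.)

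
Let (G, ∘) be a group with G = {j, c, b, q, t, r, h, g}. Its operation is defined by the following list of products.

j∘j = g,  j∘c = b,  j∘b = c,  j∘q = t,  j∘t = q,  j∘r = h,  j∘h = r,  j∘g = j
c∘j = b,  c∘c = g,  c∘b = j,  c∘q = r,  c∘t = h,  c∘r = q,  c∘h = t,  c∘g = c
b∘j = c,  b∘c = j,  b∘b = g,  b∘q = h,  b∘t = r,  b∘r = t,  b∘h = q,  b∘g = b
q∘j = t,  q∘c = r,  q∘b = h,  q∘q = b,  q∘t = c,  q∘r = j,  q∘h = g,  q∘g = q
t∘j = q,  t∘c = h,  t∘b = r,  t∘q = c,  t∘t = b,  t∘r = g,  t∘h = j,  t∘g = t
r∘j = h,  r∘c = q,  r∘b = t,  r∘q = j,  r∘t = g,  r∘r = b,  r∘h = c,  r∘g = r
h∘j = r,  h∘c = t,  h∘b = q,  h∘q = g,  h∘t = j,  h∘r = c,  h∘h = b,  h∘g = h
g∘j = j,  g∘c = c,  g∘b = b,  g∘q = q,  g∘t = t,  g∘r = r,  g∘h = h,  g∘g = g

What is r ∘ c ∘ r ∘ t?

r ∘ c = q
q ∘ r = j
j ∘ t = q

q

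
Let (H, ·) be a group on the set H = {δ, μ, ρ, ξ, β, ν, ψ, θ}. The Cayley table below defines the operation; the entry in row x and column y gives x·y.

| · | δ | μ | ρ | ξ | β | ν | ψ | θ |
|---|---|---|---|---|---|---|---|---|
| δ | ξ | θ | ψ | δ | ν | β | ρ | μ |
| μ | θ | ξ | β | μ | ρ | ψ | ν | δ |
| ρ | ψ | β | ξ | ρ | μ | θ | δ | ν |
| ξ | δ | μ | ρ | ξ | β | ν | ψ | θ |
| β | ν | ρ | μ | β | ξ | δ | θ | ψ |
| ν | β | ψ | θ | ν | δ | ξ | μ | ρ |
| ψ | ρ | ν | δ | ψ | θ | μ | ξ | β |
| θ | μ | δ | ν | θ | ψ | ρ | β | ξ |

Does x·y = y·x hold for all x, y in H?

Check whether the table is symmetric across its main diagonal.
Every entry (row x, col y) equals the entry (row y, col x), so H is abelian.

Yes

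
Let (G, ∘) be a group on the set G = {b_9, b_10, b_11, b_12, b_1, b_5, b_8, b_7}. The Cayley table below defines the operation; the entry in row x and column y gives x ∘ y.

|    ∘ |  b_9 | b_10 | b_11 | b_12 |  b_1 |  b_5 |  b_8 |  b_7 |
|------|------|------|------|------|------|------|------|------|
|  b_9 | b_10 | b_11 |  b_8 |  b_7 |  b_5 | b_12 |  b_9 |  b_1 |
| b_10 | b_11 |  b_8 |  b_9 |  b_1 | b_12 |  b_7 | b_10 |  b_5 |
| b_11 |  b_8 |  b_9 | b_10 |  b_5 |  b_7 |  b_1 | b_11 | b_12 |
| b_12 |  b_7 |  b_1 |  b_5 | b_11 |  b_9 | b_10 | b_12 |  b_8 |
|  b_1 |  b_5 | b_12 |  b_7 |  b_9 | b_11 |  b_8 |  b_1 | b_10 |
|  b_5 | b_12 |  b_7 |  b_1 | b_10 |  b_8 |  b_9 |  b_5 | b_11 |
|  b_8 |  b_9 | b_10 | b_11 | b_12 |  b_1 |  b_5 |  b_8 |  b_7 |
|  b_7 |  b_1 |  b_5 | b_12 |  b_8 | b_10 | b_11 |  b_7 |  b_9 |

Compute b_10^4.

b_8

b_10^1 = b_10
b_10^2 = b_10 ∘ b_10 = b_8
b_10^3 = b_8 ∘ b_10 = b_10
b_10^4 = b_10 ∘ b_10 = b_8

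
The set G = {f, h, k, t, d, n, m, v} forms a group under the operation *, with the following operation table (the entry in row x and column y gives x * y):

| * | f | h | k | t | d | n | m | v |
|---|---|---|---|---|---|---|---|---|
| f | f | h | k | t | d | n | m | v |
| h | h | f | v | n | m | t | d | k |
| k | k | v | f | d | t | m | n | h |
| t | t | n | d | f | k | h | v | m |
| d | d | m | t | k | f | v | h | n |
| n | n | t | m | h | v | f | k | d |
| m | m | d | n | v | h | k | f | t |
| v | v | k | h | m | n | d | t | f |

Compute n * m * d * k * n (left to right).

v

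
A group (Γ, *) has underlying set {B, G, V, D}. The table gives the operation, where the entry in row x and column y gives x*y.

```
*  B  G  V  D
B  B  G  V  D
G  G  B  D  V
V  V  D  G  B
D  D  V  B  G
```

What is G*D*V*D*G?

G*D = V
V*V = G
G*D = V
V*G = D

D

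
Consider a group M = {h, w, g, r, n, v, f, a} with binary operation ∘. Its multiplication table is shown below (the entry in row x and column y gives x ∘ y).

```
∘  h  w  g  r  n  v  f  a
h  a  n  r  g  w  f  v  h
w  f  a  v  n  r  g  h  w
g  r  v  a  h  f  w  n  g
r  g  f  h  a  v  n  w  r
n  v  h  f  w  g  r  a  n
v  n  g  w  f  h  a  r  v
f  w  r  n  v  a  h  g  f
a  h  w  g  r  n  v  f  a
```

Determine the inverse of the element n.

f

First locate the identity: row a matches the header, so a is the identity.
Scan row n for a: n ∘ f = a. Hence n^(-1) = f.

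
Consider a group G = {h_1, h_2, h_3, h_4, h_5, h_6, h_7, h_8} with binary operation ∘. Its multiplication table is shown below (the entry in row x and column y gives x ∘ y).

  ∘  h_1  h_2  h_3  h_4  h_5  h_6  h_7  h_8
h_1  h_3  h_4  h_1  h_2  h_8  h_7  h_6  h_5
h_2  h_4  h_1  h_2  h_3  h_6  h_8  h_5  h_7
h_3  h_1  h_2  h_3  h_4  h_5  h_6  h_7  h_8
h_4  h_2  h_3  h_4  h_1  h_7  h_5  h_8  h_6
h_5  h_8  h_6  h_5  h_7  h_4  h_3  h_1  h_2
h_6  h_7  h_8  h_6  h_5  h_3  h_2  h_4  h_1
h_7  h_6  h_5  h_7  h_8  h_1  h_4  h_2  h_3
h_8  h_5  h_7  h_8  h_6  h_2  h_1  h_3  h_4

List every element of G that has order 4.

{h_2, h_4}

Identity is h_3. Compute the order of each non-identity element by repeated multiplication:
  h_1: h_1 → h_3  (order 2)
  h_2: h_2 → h_1 → h_4 → h_3  (order 4)
  h_4: h_4 → h_1 → h_2 → h_3  (order 4)
  h_5: h_5 → h_4 → h_7 → h_1 → h_8 → h_2 → h_6 → h_3  (order 8)
  h_6: h_6 → h_2 → h_8 → h_1 → h_7 → h_4 → h_5 → h_3  (order 8)
  h_7: h_7 → h_2 → h_5 → h_1 → h_6 → h_4 → h_8 → h_3  (order 8)
  h_8: h_8 → h_4 → h_6 → h_1 → h_5 → h_2 → h_7 → h_3  (order 8)
Elements of order 4: {h_2, h_4}.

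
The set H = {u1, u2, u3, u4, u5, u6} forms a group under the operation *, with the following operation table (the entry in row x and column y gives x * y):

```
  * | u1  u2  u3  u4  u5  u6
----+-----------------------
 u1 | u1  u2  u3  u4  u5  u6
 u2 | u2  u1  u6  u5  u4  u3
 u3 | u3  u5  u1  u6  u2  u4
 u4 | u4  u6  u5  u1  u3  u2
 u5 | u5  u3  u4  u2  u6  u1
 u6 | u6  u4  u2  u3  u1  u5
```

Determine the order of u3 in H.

2

The identity element is u1 (its row matches the header).
u3^1 = u3
u3^2 = u3 * u3 = u1
The first power of u3 equal to the identity is u3^2, so ord(u3) = 2.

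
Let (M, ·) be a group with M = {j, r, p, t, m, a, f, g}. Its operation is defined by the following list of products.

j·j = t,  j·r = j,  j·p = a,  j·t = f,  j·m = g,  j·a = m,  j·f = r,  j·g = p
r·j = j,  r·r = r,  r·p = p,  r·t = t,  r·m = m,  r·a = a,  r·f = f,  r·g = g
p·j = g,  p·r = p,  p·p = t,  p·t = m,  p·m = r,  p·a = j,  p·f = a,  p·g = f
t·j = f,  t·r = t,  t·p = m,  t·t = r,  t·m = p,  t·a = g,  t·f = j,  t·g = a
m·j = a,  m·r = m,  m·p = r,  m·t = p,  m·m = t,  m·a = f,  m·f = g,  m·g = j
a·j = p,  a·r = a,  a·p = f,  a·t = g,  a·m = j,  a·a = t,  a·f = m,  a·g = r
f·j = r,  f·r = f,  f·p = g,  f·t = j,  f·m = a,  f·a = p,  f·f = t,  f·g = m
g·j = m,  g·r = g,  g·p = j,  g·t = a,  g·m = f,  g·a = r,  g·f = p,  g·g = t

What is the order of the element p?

4

The identity element is r (its row matches the header).
p^1 = p
p^2 = p·p = t
p^3 = t·p = m
p^4 = m·p = r
The first power of p equal to the identity is p^4, so ord(p) = 4.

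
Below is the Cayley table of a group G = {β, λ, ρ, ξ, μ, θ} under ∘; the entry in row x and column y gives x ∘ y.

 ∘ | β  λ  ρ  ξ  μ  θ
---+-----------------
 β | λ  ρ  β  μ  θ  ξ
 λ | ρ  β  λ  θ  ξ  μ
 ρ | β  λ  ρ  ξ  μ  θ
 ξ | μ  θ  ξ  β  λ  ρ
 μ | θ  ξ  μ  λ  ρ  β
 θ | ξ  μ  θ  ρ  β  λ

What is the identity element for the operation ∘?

The identity e satisfies e ∘ x = x for all x, so its row in the table reproduces the column headers.
Row ρ reads: β, λ, ρ, ξ, μ, θ — exactly the header order. So ρ is the identity.
(Structurally, G here is isomorphic to the cyclic group Z_6.)

ρ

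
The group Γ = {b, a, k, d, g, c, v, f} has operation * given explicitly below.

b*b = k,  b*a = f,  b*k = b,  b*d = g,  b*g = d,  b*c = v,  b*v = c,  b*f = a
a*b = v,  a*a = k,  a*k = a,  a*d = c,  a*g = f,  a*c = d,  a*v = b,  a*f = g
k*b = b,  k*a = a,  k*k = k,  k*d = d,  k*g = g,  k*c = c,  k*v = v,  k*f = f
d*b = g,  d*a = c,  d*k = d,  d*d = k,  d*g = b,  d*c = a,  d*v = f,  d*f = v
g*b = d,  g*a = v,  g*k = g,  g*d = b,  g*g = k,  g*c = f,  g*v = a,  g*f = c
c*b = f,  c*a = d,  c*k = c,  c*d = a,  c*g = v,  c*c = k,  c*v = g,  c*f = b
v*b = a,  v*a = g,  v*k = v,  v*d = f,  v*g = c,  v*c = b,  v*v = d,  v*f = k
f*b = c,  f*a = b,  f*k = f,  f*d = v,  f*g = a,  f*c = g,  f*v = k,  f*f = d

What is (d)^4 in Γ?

k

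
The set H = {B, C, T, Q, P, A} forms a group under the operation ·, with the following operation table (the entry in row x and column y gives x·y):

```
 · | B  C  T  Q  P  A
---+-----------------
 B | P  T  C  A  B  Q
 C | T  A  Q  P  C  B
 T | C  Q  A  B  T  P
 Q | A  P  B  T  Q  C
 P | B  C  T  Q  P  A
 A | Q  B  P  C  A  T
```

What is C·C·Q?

C

C·C = A
A·Q = C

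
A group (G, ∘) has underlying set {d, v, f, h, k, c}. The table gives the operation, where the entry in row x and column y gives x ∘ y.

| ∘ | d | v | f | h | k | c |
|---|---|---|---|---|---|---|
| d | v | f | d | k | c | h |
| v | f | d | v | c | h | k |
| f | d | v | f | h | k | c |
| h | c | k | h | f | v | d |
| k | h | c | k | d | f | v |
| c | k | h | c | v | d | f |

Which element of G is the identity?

The identity e satisfies e ∘ x = x for all x, so its row in the table reproduces the column headers.
Row f reads: d, v, f, h, k, c — exactly the header order. So f is the identity.

f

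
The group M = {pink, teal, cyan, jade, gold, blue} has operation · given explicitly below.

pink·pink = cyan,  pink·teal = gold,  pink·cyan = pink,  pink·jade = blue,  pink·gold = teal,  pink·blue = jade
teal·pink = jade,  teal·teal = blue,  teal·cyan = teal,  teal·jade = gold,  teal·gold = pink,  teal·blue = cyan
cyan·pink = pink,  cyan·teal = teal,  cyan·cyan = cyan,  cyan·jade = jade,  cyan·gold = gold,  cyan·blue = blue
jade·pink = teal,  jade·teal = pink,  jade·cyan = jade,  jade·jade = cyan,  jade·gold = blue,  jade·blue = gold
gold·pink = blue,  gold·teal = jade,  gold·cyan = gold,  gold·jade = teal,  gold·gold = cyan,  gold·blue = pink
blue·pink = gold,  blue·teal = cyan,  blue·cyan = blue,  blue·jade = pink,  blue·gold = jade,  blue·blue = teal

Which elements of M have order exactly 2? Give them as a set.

Identity is cyan. Compute the order of each non-identity element by repeated multiplication:
  pink: pink → cyan  (order 2)
  teal: teal → blue → cyan  (order 3)
  jade: jade → cyan  (order 2)
  gold: gold → cyan  (order 2)
  blue: blue → teal → cyan  (order 3)
Elements of order 2: {gold, jade, pink}.
(Structurally, M here is isomorphic to the symmetric group S_3.)

{gold, jade, pink}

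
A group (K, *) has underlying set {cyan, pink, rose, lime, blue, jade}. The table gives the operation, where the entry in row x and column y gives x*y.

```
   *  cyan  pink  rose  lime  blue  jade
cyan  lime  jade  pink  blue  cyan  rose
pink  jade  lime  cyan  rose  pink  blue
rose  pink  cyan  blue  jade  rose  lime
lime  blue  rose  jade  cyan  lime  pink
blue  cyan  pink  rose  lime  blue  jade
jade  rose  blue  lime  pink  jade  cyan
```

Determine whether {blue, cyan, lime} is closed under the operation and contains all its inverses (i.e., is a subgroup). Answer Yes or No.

{blue, cyan, lime} contains the identity blue.
Checking products: every product of two elements of {blue, cyan, lime} (read from the table) lies in {blue, cyan, lime}, so the set is closed.
In a finite group, a nonempty closed subset is a subgroup. So {blue, cyan, lime} ≤ K.
(Structurally, K here is isomorphic to the cyclic group Z_6.)

Yes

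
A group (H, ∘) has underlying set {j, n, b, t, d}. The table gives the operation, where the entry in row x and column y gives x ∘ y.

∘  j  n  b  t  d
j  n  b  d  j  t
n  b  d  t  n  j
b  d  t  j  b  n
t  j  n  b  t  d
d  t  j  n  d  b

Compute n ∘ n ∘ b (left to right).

n ∘ n = d
d ∘ b = n

n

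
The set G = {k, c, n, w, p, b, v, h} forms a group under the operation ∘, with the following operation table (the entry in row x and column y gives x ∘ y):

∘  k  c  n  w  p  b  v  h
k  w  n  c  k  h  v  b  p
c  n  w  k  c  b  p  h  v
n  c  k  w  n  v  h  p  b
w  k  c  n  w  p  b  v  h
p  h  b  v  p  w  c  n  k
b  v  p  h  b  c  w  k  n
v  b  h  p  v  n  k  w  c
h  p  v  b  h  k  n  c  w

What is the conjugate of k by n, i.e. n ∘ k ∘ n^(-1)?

The identity is w. In row n, the entry w sits in column n, so n^(-1) = n.
n ∘ k = c
c ∘ n = k

k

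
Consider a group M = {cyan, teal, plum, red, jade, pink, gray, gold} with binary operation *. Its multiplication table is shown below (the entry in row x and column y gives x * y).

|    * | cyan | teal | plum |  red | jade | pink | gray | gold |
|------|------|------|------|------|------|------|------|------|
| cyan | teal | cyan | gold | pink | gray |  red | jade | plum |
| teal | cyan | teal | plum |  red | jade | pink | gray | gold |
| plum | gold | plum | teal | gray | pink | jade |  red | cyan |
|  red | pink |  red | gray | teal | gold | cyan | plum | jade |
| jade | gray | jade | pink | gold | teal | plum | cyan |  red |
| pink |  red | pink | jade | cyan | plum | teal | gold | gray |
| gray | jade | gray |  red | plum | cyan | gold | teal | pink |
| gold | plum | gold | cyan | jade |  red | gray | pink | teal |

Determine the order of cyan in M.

The identity element is teal (its row matches the header).
cyan^1 = cyan
cyan^2 = cyan * cyan = teal
The first power of cyan equal to the identity is cyan^2, so ord(cyan) = 2.

2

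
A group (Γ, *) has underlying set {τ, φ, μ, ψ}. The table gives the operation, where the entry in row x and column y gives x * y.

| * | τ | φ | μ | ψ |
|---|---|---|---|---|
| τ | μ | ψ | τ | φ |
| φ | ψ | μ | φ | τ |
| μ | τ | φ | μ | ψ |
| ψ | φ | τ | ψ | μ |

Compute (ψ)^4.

ψ^1 = ψ
ψ^2 = ψ * ψ = μ
ψ^3 = μ * ψ = ψ
ψ^4 = ψ * ψ = μ

μ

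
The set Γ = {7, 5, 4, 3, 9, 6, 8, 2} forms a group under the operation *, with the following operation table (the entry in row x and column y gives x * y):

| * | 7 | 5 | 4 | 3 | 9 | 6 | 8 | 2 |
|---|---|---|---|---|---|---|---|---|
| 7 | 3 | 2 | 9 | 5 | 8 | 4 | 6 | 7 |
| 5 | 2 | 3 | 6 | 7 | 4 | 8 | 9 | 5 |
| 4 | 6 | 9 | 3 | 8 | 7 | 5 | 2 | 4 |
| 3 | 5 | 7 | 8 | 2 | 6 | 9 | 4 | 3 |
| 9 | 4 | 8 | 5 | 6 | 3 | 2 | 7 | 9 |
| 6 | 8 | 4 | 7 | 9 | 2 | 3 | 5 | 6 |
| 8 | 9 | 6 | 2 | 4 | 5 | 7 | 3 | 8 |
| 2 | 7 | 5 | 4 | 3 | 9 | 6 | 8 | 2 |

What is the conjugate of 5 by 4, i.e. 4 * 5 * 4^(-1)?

7

The identity is 2. In row 4, the entry 2 sits in column 8, so 4^(-1) = 8.
4 * 5 = 9
9 * 8 = 7
(Structurally, Γ here is isomorphic to the quaternion group Q_8.)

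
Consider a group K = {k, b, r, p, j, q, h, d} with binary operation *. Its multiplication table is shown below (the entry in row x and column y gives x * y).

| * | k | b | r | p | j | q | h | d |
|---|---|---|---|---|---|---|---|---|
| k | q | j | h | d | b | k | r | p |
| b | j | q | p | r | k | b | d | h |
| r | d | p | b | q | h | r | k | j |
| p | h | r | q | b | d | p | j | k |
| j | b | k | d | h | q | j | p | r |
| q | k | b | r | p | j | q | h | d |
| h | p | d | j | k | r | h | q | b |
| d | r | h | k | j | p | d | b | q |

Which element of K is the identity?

The identity e satisfies e * x = x for all x, so its row in the table reproduces the column headers.
Row q reads: k, b, r, p, j, q, h, d — exactly the header order. So q is the identity.

q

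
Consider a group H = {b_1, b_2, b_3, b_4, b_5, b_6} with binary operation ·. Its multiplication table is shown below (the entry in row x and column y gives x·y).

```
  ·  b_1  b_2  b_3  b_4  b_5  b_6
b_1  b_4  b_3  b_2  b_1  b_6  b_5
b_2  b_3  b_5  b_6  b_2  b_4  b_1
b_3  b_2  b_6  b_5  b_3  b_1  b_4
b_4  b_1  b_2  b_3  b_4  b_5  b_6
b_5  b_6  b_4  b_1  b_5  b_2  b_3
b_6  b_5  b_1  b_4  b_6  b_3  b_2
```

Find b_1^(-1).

First locate the identity: row b_4 matches the header, so b_4 is the identity.
Scan row b_1 for b_4: b_1·b_1 = b_4. Hence b_1^(-1) = b_1.

b_1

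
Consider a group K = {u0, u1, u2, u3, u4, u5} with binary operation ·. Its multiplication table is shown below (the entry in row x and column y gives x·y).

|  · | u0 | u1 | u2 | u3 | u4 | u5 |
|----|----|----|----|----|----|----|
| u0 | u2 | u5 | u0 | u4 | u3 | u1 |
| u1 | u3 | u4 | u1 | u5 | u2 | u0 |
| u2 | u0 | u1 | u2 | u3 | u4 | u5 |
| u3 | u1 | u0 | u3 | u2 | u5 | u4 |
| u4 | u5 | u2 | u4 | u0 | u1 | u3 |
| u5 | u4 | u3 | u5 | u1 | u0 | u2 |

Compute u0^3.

u0

u0^1 = u0
u0^2 = u0·u0 = u2
u0^3 = u2·u0 = u0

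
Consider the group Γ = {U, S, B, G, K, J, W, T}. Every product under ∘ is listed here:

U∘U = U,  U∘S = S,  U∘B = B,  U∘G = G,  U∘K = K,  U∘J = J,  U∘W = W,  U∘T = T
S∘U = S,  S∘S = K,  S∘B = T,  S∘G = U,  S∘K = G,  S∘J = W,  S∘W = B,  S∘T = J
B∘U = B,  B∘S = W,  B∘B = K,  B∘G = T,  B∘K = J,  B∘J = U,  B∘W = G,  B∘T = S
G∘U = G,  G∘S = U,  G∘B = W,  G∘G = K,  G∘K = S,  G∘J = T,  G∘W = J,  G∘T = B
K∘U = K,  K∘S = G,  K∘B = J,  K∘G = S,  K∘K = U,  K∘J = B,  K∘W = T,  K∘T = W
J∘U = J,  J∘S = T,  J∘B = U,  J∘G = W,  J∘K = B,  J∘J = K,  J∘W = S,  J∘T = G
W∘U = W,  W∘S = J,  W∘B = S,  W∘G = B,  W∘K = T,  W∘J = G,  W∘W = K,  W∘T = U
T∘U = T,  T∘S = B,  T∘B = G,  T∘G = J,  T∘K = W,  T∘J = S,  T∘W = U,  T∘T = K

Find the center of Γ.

An element z is central iff its row equals its column in the table.
For W: W ∘ S = J ≠ B = S ∘ W, so W ∉ Z.
Checking each element this way leaves Z(Γ) = {K, U}.

{K, U}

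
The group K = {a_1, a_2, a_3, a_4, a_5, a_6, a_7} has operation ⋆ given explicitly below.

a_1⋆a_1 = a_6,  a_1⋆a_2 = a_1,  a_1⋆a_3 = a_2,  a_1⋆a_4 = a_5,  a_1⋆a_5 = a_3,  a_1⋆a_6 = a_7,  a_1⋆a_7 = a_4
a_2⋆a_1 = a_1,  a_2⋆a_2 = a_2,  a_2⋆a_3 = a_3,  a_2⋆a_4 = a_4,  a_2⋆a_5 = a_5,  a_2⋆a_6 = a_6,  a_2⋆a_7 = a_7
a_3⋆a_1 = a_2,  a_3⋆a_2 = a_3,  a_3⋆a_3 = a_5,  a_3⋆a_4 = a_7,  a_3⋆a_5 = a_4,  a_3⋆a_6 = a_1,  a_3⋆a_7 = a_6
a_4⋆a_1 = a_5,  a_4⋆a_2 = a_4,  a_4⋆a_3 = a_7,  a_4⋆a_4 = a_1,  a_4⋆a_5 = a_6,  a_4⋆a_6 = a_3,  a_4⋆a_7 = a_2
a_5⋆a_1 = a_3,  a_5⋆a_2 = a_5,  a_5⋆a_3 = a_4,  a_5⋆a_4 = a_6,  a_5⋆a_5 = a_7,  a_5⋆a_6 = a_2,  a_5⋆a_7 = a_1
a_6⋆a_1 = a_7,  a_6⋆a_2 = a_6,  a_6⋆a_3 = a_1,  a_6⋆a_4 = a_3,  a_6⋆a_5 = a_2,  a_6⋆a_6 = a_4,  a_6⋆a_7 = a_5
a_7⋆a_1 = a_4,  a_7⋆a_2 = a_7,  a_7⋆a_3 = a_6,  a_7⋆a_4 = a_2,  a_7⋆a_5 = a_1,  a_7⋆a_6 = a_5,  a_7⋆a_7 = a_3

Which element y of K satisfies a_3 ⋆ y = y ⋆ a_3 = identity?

First locate the identity: row a_2 matches the header, so a_2 is the identity.
Scan row a_3 for a_2: a_3 ⋆ a_1 = a_2. Hence a_3^(-1) = a_1.

a_1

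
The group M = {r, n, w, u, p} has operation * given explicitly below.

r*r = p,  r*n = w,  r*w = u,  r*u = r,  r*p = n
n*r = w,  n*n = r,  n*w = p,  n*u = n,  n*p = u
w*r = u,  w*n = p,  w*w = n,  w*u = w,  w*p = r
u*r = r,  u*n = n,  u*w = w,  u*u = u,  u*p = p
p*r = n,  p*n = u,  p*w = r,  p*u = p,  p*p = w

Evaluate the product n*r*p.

r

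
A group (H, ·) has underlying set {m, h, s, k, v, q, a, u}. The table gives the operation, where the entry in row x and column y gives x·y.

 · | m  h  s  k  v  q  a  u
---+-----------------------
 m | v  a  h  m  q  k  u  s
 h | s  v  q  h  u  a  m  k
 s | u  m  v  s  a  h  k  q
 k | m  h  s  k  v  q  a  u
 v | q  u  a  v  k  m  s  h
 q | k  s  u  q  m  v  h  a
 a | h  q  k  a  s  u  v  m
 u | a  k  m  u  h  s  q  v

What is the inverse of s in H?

a

First locate the identity: row k matches the header, so k is the identity.
Scan row s for k: s·a = k. Hence s^(-1) = a.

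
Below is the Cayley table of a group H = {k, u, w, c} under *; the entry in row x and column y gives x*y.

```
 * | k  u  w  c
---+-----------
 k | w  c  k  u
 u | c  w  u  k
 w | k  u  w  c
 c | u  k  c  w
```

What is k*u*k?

k*u = c
c*k = u

u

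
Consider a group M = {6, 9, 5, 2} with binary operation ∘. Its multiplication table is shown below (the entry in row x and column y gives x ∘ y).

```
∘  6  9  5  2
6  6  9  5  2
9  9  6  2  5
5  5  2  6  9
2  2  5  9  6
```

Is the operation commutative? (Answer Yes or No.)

Yes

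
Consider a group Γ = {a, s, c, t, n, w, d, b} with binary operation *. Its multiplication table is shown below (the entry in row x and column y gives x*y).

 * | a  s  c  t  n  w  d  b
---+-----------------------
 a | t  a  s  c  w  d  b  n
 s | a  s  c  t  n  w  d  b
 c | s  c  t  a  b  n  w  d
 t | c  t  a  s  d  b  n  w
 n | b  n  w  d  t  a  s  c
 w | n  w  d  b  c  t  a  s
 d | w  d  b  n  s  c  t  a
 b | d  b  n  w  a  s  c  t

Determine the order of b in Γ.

4

The identity element is s (its row matches the header).
b^1 = b
b^2 = b*b = t
b^3 = t*b = w
b^4 = w*b = s
The first power of b equal to the identity is b^4, so ord(b) = 4.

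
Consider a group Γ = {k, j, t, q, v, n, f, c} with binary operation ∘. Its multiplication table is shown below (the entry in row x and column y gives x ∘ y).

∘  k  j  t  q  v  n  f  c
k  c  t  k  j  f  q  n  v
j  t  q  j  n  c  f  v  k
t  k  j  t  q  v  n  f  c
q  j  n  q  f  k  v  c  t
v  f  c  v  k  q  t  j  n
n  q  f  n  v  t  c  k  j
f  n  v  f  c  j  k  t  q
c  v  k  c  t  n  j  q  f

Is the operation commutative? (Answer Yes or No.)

Check whether the table is symmetric across its main diagonal.
Every entry (row x, col y) equals the entry (row y, col x), so Γ is abelian.

Yes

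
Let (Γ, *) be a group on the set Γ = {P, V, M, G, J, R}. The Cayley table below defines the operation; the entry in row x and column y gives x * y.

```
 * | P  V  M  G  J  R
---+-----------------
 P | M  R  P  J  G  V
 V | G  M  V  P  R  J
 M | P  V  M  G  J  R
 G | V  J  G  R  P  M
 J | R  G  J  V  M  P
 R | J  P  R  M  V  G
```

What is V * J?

R

Read row V, column J: V * J = R.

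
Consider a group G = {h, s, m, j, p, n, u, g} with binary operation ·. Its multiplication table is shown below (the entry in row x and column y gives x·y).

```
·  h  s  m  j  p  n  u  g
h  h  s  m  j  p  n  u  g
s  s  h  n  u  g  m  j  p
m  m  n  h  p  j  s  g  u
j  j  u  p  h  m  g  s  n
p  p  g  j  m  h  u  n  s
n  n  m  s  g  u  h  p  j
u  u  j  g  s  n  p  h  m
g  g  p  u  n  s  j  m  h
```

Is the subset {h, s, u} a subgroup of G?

No

u·s = j, which is not in {h, s, u}.
The subset is not closed under ·, so it is not a subgroup.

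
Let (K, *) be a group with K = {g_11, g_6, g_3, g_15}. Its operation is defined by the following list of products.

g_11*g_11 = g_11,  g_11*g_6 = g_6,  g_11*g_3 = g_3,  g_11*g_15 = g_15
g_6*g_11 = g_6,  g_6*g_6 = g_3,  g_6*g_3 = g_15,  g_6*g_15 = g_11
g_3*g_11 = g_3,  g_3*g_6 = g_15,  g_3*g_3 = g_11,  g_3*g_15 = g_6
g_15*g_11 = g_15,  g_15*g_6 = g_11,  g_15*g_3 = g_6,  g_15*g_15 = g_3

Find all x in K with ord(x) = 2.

{g_3}

Identity is g_11. Compute the order of each non-identity element by repeated multiplication:
  g_6: g_6 → g_3 → g_15 → g_11  (order 4)
  g_3: g_3 → g_11  (order 2)
  g_15: g_15 → g_3 → g_6 → g_11  (order 4)
Elements of order 2: {g_3}.
(Structurally, K here is isomorphic to the cyclic group Z_4.)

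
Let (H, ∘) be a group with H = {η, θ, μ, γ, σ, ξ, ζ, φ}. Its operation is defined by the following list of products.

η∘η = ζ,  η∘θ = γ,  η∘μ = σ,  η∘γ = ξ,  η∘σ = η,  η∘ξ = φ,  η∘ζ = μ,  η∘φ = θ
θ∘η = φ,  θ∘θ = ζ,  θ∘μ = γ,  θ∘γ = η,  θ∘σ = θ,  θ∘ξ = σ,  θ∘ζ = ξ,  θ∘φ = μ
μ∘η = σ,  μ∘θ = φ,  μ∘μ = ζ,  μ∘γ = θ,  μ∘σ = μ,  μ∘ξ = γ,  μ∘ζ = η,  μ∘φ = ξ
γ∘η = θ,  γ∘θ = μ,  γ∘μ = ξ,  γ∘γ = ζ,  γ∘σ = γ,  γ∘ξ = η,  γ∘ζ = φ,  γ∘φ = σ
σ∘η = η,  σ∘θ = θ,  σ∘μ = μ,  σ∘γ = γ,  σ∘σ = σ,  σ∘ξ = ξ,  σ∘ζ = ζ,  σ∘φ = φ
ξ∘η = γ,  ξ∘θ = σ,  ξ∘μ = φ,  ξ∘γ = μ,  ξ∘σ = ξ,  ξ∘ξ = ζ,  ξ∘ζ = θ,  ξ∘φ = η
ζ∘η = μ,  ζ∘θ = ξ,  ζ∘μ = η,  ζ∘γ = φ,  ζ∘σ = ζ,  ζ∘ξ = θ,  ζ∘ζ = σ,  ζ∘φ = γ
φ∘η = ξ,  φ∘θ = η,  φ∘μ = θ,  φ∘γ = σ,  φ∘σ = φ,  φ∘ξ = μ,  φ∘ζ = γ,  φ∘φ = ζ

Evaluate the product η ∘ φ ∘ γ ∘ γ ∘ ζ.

θ

η ∘ φ = θ
θ ∘ γ = η
η ∘ γ = ξ
ξ ∘ ζ = θ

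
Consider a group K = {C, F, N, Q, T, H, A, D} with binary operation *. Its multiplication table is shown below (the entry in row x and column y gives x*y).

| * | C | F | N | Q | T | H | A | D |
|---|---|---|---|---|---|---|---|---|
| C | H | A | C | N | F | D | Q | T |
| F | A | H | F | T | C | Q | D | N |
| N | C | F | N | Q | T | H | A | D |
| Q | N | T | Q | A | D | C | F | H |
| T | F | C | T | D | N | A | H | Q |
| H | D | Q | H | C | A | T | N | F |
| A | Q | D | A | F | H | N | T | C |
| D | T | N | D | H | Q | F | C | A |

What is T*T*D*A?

C

T*T = N
N*D = D
D*A = C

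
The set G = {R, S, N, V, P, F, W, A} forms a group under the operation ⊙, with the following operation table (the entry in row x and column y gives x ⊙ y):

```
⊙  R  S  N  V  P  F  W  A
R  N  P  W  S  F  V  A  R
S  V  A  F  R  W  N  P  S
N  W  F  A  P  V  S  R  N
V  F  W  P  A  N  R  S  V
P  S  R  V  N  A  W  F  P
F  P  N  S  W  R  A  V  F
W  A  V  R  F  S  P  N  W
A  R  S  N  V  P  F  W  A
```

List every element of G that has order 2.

{F, N, P, S, V}

Identity is A. Compute the order of each non-identity element by repeated multiplication:
  R: R → N → W → A  (order 4)
  S: S → A  (order 2)
  N: N → A  (order 2)
  V: V → A  (order 2)
  P: P → A  (order 2)
  F: F → A  (order 2)
  W: W → N → R → A  (order 4)
Elements of order 2: {F, N, P, S, V}.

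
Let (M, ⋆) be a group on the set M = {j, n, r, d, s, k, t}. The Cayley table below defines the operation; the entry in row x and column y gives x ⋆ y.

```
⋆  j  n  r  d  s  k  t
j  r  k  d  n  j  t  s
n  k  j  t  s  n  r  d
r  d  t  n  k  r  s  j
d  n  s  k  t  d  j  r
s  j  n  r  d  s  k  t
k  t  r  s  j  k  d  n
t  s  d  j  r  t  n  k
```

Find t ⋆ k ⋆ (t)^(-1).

k

The identity is s. In row t, the entry s sits in column j, so t^(-1) = j.
t ⋆ k = n
n ⋆ j = k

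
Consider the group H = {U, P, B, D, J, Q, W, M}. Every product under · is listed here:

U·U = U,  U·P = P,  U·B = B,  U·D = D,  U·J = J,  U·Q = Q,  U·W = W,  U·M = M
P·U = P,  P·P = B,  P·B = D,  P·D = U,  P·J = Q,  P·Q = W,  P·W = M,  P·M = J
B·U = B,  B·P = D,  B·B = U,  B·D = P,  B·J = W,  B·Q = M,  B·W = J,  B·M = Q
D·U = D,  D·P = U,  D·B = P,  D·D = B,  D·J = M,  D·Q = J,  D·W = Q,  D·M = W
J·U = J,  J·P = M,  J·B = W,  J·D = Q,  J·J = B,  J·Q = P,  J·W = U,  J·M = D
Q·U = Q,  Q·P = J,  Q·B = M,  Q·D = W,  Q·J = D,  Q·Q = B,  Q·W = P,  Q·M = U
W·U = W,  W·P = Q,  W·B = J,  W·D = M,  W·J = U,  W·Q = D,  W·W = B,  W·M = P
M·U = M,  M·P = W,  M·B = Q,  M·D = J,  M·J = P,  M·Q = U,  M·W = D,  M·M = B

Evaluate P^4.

U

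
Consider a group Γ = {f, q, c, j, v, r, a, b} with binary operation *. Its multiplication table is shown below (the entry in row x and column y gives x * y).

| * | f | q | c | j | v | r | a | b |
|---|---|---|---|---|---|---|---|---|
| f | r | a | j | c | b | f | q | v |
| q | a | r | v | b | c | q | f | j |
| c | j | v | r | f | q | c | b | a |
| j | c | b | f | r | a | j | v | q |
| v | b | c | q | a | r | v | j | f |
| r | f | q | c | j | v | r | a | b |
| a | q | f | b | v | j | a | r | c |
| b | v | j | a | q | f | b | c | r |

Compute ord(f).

2

The identity element is r (its row matches the header).
f^1 = f
f^2 = f * f = r
The first power of f equal to the identity is f^2, so ord(f) = 2.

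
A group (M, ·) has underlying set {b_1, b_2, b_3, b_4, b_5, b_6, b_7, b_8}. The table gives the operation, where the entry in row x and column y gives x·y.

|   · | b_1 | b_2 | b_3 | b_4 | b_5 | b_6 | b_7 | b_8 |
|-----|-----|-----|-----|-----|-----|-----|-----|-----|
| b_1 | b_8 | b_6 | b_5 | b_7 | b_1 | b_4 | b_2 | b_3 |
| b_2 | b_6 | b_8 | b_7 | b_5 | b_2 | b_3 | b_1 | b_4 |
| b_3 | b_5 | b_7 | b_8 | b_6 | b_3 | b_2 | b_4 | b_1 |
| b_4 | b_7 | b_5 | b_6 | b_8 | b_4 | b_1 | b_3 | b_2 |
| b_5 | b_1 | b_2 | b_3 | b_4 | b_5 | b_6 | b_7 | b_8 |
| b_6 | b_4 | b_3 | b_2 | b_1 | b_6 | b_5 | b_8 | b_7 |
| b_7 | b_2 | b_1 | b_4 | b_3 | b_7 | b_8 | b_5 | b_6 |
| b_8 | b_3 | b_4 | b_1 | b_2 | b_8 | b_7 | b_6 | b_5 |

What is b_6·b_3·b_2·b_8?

b_6·b_3 = b_2
b_2·b_2 = b_8
b_8·b_8 = b_5

b_5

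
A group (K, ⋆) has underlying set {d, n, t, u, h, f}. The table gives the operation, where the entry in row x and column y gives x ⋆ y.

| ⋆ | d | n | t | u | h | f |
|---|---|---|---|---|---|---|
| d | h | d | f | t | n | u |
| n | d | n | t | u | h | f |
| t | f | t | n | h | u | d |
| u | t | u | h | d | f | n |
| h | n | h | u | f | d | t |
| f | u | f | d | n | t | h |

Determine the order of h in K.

3

The identity element is n (its row matches the header).
h^1 = h
h^2 = h ⋆ h = d
h^3 = d ⋆ h = n
The first power of h equal to the identity is h^3, so ord(h) = 3.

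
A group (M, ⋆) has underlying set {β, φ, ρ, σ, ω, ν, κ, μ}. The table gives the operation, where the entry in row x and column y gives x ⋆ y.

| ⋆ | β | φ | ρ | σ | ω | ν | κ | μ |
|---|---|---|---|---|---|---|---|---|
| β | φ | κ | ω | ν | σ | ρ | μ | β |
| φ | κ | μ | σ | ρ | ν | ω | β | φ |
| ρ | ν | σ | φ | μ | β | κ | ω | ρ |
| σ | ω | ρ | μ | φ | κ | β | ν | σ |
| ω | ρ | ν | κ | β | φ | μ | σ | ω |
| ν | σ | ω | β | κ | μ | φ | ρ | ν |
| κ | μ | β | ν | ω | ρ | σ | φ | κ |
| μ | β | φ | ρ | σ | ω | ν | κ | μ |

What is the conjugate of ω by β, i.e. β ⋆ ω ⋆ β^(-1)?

ν

The identity is μ. In row β, the entry μ sits in column κ, so β^(-1) = κ.
β ⋆ ω = σ
σ ⋆ κ = ν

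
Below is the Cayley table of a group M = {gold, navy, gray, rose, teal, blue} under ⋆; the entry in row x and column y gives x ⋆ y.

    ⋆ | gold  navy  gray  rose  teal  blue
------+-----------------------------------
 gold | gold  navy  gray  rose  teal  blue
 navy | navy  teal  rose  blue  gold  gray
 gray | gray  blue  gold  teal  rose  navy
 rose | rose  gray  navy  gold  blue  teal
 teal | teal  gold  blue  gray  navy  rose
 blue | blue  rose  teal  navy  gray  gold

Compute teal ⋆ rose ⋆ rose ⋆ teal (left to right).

navy

teal ⋆ rose = gray
gray ⋆ rose = teal
teal ⋆ teal = navy
(Structurally, M here is isomorphic to the symmetric group S_3.)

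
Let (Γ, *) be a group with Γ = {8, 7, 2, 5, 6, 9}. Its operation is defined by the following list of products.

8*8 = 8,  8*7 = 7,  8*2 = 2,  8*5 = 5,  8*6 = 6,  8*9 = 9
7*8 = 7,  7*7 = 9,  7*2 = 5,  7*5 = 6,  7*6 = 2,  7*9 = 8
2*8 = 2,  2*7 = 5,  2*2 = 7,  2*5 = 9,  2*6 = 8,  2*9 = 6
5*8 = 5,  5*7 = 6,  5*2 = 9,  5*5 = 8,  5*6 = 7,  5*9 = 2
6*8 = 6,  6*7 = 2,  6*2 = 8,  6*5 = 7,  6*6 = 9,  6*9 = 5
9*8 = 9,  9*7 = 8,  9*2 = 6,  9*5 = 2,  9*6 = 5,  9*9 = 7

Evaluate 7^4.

7^1 = 7
7^2 = 7*7 = 9
7^3 = 9*7 = 8
7^4 = 8*7 = 7

7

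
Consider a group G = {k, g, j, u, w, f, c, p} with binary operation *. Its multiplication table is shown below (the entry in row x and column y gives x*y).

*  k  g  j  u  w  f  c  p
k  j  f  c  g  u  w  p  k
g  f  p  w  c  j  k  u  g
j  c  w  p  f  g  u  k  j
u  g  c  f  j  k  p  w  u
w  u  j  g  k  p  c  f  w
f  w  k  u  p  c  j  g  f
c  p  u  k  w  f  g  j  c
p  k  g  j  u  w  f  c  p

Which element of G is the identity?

p

The identity e satisfies e*x = x for all x, so its row in the table reproduces the column headers.
Row p reads: k, g, j, u, w, f, c, p — exactly the header order. So p is the identity.
(Structurally, G here is isomorphic to Z_2 x Z_4.)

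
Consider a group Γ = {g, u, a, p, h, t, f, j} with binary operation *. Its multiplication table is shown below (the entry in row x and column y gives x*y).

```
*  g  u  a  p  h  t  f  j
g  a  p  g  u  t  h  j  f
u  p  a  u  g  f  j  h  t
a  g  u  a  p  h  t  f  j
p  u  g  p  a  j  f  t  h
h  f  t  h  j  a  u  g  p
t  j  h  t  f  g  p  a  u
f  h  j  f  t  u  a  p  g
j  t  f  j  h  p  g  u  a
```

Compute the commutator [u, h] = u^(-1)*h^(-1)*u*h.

p

Identity is a; from the table u^(-1) = u and h^(-1) = h.
u*h = f
f*u = j
j*h = p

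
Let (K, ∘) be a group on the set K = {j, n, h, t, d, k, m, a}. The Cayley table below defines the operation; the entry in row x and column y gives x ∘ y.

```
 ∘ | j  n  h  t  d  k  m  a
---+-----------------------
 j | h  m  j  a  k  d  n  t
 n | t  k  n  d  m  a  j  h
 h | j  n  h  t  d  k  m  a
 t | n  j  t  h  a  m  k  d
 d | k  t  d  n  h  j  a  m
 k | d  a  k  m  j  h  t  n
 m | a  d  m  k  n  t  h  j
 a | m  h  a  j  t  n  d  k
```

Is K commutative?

No

a ∘ t = j but t ∘ a = d.
Since a and t do not commute, K is not abelian.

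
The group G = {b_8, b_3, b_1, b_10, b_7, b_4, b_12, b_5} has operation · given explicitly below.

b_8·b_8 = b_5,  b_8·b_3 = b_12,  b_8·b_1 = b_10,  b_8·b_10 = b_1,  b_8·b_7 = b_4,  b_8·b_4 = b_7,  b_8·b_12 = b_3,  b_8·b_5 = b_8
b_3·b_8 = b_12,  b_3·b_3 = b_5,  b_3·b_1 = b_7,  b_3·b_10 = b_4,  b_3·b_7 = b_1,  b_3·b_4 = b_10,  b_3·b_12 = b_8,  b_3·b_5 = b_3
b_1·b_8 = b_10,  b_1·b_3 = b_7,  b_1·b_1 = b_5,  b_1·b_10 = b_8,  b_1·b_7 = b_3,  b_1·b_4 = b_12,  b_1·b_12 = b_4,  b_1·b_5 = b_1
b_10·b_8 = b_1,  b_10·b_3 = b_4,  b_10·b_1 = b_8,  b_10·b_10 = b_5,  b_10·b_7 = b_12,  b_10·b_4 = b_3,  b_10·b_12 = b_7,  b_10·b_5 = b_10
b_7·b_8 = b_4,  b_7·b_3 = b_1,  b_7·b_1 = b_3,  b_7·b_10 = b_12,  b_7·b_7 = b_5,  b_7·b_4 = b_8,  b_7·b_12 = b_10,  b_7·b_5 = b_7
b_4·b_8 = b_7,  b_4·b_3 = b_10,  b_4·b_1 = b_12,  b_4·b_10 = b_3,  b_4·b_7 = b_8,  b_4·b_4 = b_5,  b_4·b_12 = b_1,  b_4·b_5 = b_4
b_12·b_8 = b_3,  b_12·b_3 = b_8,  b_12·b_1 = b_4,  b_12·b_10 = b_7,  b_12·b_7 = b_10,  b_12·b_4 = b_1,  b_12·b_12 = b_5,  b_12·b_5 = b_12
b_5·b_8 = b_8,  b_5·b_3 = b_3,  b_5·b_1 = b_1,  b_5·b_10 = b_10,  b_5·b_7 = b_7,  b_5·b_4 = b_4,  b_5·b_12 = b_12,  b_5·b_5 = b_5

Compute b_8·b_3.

b_12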